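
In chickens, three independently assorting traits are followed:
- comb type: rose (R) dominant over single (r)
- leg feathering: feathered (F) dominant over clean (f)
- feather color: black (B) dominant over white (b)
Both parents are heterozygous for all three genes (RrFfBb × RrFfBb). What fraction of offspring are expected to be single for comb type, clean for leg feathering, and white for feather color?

Trihybrid cross: RrFfBb × RrFfBb
Each trait segregates independently with a 3:1 phenotypic ratio, so each gene contributes 3/4 (dominant) or 1/4 (recessive).
Target: single (comb type), clean (leg feathering), white (feather color)
Probability = product of independent per-trait probabilities
= 1/4 × 1/4 × 1/4 = 1/64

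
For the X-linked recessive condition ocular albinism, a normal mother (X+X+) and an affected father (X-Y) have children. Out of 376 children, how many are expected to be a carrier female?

Cross: X+X+ × X-Y
Offspring: 2 X+X-, 2 X+Y
Probability of a carrier female: 2/4 = 1/2
Expected count = 1/2 × 376 = 188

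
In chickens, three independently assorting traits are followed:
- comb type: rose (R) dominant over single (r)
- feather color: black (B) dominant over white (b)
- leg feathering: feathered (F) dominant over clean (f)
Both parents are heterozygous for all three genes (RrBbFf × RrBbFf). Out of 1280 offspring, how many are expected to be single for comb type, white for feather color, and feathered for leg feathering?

Trihybrid cross: RrBbFf × RrBbFf
Each trait segregates independently with a 3:1 phenotypic ratio, so each gene contributes 3/4 (dominant) or 1/4 (recessive).
Target: single (comb type), white (feather color), feathered (leg feathering)
Probability = product of independent per-trait probabilities
= 1/4 × 1/4 × 3/4 = 3/64
Expected count = 3/64 × 1280 = 60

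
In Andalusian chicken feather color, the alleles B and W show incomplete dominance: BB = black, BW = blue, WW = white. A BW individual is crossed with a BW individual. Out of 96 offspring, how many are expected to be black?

Punnett square for BW × BW:
Offspring genotypes: 1 BB, 2 BW, 1 WW
Phenotype counts: 1 black, 2 blue, 1 white
black: 1 out of 4 → fraction 1/4
Expected count = 1/4 × 96 = 24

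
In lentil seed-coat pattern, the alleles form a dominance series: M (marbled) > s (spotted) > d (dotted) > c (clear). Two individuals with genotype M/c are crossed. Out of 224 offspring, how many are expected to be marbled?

Cross: M/c × M/c
Allele dominance: M > s > d > c
Offspring genotypes: 1 M/M, 2 M/c, 1 c/c
Phenotype counts: 3 marbled, 1 clear
marbled: 3 out of 4 → fraction 3/4
Expected count = 3/4 × 224 = 168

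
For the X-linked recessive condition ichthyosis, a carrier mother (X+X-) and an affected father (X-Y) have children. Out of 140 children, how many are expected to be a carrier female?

Cross: X+X- × X-Y
Offspring: 1 X+X-, 1 X+Y, 1 X-X-, 1 X-Y
Probability of a carrier female: 1/4
Expected count = 1/4 × 140 = 35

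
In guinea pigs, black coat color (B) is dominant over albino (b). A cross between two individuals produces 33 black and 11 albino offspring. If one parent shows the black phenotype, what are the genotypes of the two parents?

Observed offspring: 33 black, 11 albino
The observed ratio simplifies to 3:1. Albino (bb) offspring appear, so each parent must contribute one b allele. The parent stated to show black carries B, so it is Bb. The other parent is then either Bb or bb: Bb × bb would give a 1:1 split, whereas Bb × Bb gives 3:1 — matching the data. So both parents are heterozygous (Bb × Bb).
Parent genotypes: Bb × Bb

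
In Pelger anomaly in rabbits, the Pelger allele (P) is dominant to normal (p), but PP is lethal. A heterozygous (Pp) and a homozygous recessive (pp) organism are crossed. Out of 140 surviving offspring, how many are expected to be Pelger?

Cross: Pp × pp
Punnett square offspring (before lethality): 2 Pp, 2 pp
No PP offspring are produced in this cross.
Pelger: 2 out of 4 → fraction 1/2
Expected count = 1/2 × 140 = 70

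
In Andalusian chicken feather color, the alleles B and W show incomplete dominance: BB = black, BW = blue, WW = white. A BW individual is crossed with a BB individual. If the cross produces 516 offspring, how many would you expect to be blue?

Punnett square for BW × BB:
Offspring genotypes: 2 BB, 2 BW
Phenotype counts: 2 black, 2 blue
blue: 2 out of 4 → fraction 1/2
Expected count = 1/2 × 516 = 258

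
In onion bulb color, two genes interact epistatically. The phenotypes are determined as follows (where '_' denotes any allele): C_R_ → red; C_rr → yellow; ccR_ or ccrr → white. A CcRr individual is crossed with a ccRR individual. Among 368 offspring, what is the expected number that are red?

Cross: CcRr × ccRR — consider each gene separately:
C gene: Cc × cc → 2 Cc, 2 cc → 2 C_ : 2 cc (out of 4)
R gene: Rr × RR → 2 RR, 2 Rr → 4 R_ (out of 4)
Genotype classes (out of 4 × 4 = 16): C_R_ = 2×4 = 8; ccR_ = 2×4 = 8
Apply the phenotype rules: C_R_ (8) → red; ccR_ (8) → white
Phenotype counts (out of 16): 8 red, 8 white
red: 8 out of 16 → fraction 1/2
Expected count = 1/2 × 368 = 184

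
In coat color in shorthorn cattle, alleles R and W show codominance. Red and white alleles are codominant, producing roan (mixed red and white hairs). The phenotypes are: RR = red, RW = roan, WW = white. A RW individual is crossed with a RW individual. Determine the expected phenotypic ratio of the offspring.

Punnett square for RW × RW:
Offspring genotypes: 1 RR, 2 RW, 1 WW
Phenotype counts: 1 red, 2 roan, 1 white
Ratio: 1 red : 2 roan : 1 white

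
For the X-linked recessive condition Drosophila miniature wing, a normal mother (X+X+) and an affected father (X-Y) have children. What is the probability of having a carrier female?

Cross: X+X+ × X-Y
Offspring: 2 X+X-, 2 X+Y
Probability of a carrier female: 2/4 = 1/2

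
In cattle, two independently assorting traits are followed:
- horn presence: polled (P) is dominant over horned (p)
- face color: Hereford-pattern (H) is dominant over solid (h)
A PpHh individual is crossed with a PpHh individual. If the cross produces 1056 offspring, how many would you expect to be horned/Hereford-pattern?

Dihybrid cross PpHh × PpHh — consider each gene separately:
horn presence: Pp × Pp → 1 PP, 2 Pp, 1 pp → 3 P_ : 1 pp (out of 4)
face color: Hh × Hh → 1 HH, 2 Hh, 1 hh → 3 H_ : 1 hh (out of 4)
Combine (counts out of 4 × 4 = 16): polled/Hereford-pattern (P_H_) = 3×3 = 9; polled/solid (P_hh) = 3×1 = 3; horned/Hereford-pattern (ppH_) = 1×3 = 3; horned/solid (pphh) = 1×1 = 1
Phenotype counts (out of 16): 9 polled/Hereford-pattern, 3 polled/solid, 3 horned/Hereford-pattern, 1 horned/solid
horned/Hereford-pattern: 3 out of 16 → fraction 3/16
Expected count = 3/16 × 1056 = 198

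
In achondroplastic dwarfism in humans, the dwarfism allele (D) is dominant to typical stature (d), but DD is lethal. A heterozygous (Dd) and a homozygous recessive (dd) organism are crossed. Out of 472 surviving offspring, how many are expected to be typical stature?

Cross: Dd × dd
Punnett square offspring (before lethality): 2 Dd, 2 dd
No DD offspring are produced in this cross.
typical stature: 2 out of 4 → fraction 1/2
Expected count = 1/2 × 472 = 236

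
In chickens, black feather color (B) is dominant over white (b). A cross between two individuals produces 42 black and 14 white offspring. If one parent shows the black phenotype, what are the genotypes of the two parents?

Observed offspring: 42 black, 14 white
The observed ratio simplifies to 3:1. White (bb) offspring appear, so each parent must contribute one b allele. The parent stated to show black carries B, so it is Bb. The other parent is then either Bb or bb: Bb × bb would give a 1:1 split, whereas Bb × Bb gives 3:1 — matching the data. So both parents are heterozygous (Bb × Bb).
Parent genotypes: Bb × Bb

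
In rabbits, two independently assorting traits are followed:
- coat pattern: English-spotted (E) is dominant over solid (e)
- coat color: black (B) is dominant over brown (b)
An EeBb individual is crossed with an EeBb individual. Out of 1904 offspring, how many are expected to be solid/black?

Dihybrid cross EeBb × EeBb — consider each gene separately:
coat pattern: Ee × Ee → 1 EE, 2 Ee, 1 ee → 3 E_ : 1 ee (out of 4)
coat color: Bb × Bb → 1 BB, 2 Bb, 1 bb → 3 B_ : 1 bb (out of 4)
Combine (counts out of 4 × 4 = 16): English-spotted/black (E_B_) = 3×3 = 9; English-spotted/brown (E_bb) = 3×1 = 3; solid/black (eeB_) = 1×3 = 3; solid/brown (eebb) = 1×1 = 1
Phenotype counts (out of 16): 9 English-spotted/black, 3 English-spotted/brown, 3 solid/black, 1 solid/brown
solid/black: 3 out of 16 → fraction 3/16
Expected count = 3/16 × 1904 = 357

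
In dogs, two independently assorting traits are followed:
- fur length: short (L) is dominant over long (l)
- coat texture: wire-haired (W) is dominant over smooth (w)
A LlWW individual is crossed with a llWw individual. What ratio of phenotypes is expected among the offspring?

Dihybrid cross LlWW × llWw — consider each gene separately:
fur length: Ll × ll → 2 Ll, 2 ll → 2 L_ : 2 ll (out of 4)
coat texture: WW × Ww → 2 WW, 2 Ww → 4 W_ (out of 4)
Combine (counts out of 4 × 4 = 16): short/wire-haired (L_W_) = 2×4 = 8; long/wire-haired (llW_) = 2×4 = 8
Phenotype counts (out of 16): 8 short/wire-haired, 8 long/wire-haired
Ratio: 1 short/wire-haired : 1 long/wire-haired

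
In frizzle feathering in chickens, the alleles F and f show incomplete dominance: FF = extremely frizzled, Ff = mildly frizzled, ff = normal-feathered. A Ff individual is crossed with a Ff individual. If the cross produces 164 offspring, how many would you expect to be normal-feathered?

Punnett square for Ff × Ff:
Offspring genotypes: 1 FF, 2 Ff, 1 ff
Phenotype counts: 1 extremely frizzled, 2 mildly frizzled, 1 normal-feathered
normal-feathered: 1 out of 4 → fraction 1/4
Expected count = 1/4 × 164 = 41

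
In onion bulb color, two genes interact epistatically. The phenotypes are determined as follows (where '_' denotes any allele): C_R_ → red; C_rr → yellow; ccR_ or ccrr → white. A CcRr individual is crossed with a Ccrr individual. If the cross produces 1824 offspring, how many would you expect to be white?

Cross: CcRr × Ccrr — consider each gene separately:
C gene: Cc × Cc → 1 CC, 2 Cc, 1 cc → 3 C_ : 1 cc (out of 4)
R gene: Rr × rr → 2 Rr, 2 rr → 2 R_ : 2 rr (out of 4)
Genotype classes (out of 4 × 4 = 16): C_R_ = 3×2 = 6; C_rr = 3×2 = 6; ccR_ = 1×2 = 2; ccrr = 1×2 = 2
Apply the phenotype rules: C_R_ (6) → red; C_rr (6) → yellow; ccR_ (2) + ccrr (2) → white
Phenotype counts (out of 16): 6 red, 6 yellow, 4 white
white: 4 out of 16 → fraction 1/4
Expected count = 1/4 × 1824 = 456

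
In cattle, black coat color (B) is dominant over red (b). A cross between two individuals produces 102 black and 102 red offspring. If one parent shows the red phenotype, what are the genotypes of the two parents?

Observed offspring: 102 black, 102 red
The observed ratio simplifies to 1:1. One parent shows red, so its genotype must be bb. A 1:1 offspring split requires the other parent to be heterozygous (Bb).
Parent genotypes: bb × Bb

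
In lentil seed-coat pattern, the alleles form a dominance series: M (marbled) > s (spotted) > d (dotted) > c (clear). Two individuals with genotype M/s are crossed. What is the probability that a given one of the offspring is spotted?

Cross: M/s × M/s
Allele dominance: M > s > d > c
Offspring genotypes: 1 M/M, 2 M/s, 1 s/s
Phenotype counts: 3 marbled, 1 spotted
spotted: 1 out of 4
Probability: 1/4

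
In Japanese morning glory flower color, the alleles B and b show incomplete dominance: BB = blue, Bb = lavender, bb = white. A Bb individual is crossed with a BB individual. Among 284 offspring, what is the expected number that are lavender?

Punnett square for Bb × BB:
Offspring genotypes: 2 BB, 2 Bb
Phenotype counts: 2 blue, 2 lavender
lavender: 2 out of 4 → fraction 1/2
Expected count = 1/2 × 284 = 142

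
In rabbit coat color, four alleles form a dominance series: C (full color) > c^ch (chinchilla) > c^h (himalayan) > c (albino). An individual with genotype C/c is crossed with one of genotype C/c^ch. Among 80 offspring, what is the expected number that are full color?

Cross: C/c × C/c^ch
Allele dominance: C > c^ch > c^h > c
Offspring genotypes: 1 C/C, 1 C/c^ch, 1 C/c, 1 c^ch/c
Phenotype counts: 3 full color, 1 chinchilla
full color: 3 out of 4 → fraction 3/4
Expected count = 3/4 × 80 = 60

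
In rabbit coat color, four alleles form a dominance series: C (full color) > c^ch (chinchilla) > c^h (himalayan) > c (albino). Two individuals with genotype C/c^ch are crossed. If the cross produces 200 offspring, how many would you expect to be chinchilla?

Cross: C/c^ch × C/c^ch
Allele dominance: C > c^ch > c^h > c
Offspring genotypes: 1 C/C, 2 C/c^ch, 1 c^ch/c^ch
Phenotype counts: 3 full color, 1 chinchilla
chinchilla: 1 out of 4 → fraction 1/4
Expected count = 1/4 × 200 = 50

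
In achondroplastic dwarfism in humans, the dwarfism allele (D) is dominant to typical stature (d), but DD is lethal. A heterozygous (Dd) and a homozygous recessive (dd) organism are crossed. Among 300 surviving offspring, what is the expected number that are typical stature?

Cross: Dd × dd
Punnett square offspring (before lethality): 2 Dd, 2 dd
No DD offspring are produced in this cross.
typical stature: 2 out of 4 → fraction 1/2
Expected count = 1/2 × 300 = 150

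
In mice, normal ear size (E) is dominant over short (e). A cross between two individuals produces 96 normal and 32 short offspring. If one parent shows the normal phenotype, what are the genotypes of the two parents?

Observed offspring: 96 normal, 32 short
The observed ratio simplifies to 3:1. Short (ee) offspring appear, so each parent must contribute one e allele. The parent stated to show normal carries E, so it is Ee. The other parent is then either Ee or ee: Ee × ee would give a 1:1 split, whereas Ee × Ee gives 3:1 — matching the data. So both parents are heterozygous (Ee × Ee).
Parent genotypes: Ee × Ee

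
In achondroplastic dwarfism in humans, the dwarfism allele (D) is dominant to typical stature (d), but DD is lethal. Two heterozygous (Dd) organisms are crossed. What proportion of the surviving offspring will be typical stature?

Cross: Dd × Dd
Punnett square offspring (before lethality): 1 DD, 2 Dd, 1 dd
The DD genotype is lethal (embryos die); surviving offspring: 2 Dd, 1 dd
typical stature: 1 out of 3
Probability: 1/3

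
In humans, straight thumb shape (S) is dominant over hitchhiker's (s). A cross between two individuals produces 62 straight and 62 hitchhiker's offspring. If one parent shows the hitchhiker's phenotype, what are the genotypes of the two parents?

Observed offspring: 62 straight, 62 hitchhiker's
The observed ratio simplifies to 1:1. One parent shows hitchhiker's, so its genotype must be ss. A 1:1 offspring split requires the other parent to be heterozygous (Ss).
Parent genotypes: ss × Ss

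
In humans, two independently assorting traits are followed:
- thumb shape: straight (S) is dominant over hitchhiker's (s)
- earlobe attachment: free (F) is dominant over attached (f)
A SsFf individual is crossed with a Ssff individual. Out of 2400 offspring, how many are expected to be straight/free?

Dihybrid cross SsFf × Ssff — consider each gene separately:
thumb shape: Ss × Ss → 1 SS, 2 Ss, 1 ss → 3 S_ : 1 ss (out of 4)
earlobe attachment: Ff × ff → 2 Ff, 2 ff → 2 F_ : 2 ff (out of 4)
Combine (counts out of 4 × 4 = 16): straight/free (S_F_) = 3×2 = 6; straight/attached (S_ff) = 3×2 = 6; hitchhiker's/free (ssF_) = 1×2 = 2; hitchhiker's/attached (ssff) = 1×2 = 2
Phenotype counts (out of 16): 6 straight/free, 6 straight/attached, 2 hitchhiker's/free, 2 hitchhiker's/attached
straight/free: 6 out of 16 → fraction 3/8
Expected count = 3/8 × 2400 = 900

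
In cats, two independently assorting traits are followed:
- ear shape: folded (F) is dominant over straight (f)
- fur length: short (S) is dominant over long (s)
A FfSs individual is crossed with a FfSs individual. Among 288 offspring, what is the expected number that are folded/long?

Dihybrid cross FfSs × FfSs — consider each gene separately:
ear shape: Ff × Ff → 1 FF, 2 Ff, 1 ff → 3 F_ : 1 ff (out of 4)
fur length: Ss × Ss → 1 SS, 2 Ss, 1 ss → 3 S_ : 1 ss (out of 4)
Combine (counts out of 4 × 4 = 16): folded/short (F_S_) = 3×3 = 9; folded/long (F_ss) = 3×1 = 3; straight/short (ffS_) = 1×3 = 3; straight/long (ffss) = 1×1 = 1
Phenotype counts (out of 16): 9 folded/short, 3 folded/long, 3 straight/short, 1 straight/long
folded/long: 3 out of 16 → fraction 3/16
Expected count = 3/16 × 288 = 54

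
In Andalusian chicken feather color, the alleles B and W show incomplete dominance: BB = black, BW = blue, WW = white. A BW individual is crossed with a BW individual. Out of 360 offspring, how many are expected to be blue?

Punnett square for BW × BW:
Offspring genotypes: 1 BB, 2 BW, 1 WW
Phenotype counts: 1 black, 2 blue, 1 white
blue: 2 out of 4 → fraction 1/2
Expected count = 1/2 × 360 = 180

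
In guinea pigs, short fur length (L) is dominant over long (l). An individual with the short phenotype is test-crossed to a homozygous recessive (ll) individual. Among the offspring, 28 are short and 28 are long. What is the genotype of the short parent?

Test cross: ? × ll
Offspring: 28 short, 28 long — approximately 1:1.
A 1:1 ratio in a test cross indicates the unknown parent is heterozygous (Ll).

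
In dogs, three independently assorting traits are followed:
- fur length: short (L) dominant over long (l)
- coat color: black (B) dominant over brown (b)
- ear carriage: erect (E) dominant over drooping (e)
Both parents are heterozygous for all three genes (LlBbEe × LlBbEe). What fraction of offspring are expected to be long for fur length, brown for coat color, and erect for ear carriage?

Trihybrid cross: LlBbEe × LlBbEe
Each trait segregates independently with a 3:1 phenotypic ratio, so each gene contributes 3/4 (dominant) or 1/4 (recessive).
Target: long (fur length), brown (coat color), erect (ear carriage)
Probability = product of independent per-trait probabilities
= 1/4 × 1/4 × 3/4 = 3/64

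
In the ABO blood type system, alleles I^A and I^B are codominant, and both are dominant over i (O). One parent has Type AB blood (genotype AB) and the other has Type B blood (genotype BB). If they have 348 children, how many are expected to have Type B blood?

Cross: AB × BB
Possible offspring genotypes: 2 AB, 2 BB
Blood type counts: 2 Type AB, 2 Type B
Probability of Type B: 2/4 = 1/2
Expected count = 1/2 × 348 = 174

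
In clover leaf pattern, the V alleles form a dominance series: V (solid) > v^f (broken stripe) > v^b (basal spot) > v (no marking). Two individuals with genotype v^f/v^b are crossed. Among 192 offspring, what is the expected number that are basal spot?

Cross: v^f/v^b × v^f/v^b
Allele dominance: V > v^f > v^b > v
Offspring genotypes: 1 v^f/v^f, 2 v^f/v^b, 1 v^b/v^b
Phenotype counts: 3 broken stripe, 1 basal spot
basal spot: 1 out of 4 → fraction 1/4
Expected count = 1/4 × 192 = 48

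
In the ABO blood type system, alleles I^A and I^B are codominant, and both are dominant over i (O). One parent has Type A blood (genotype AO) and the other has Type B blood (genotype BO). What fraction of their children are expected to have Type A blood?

Cross: AO × BO
Possible offspring genotypes: 1 AB, 1 AO, 1 BO, 1 OO
Blood type counts: 1 Type AB, 1 Type A, 1 Type B, 1 Type O
Probability of Type A: 1/4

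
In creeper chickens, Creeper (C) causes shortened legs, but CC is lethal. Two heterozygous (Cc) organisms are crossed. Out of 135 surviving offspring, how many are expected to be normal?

Cross: Cc × Cc
Punnett square offspring (before lethality): 1 CC, 2 Cc, 1 cc
The CC genotype is lethal (embryos die); surviving offspring: 2 Cc, 1 cc
normal: 1 out of 3 → fraction 1/3
Expected count = 1/3 × 135 = 45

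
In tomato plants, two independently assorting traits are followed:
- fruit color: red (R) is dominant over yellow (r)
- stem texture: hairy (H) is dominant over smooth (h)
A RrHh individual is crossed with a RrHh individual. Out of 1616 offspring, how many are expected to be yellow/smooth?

Dihybrid cross RrHh × RrHh — consider each gene separately:
fruit color: Rr × Rr → 1 RR, 2 Rr, 1 rr → 3 R_ : 1 rr (out of 4)
stem texture: Hh × Hh → 1 HH, 2 Hh, 1 hh → 3 H_ : 1 hh (out of 4)
Combine (counts out of 4 × 4 = 16): red/hairy (R_H_) = 3×3 = 9; red/smooth (R_hh) = 3×1 = 3; yellow/hairy (rrH_) = 1×3 = 3; yellow/smooth (rrhh) = 1×1 = 1
Phenotype counts (out of 16): 9 red/hairy, 3 red/smooth, 3 yellow/hairy, 1 yellow/smooth
yellow/smooth: 1 out of 16 → fraction 1/16
Expected count = 1/16 × 1616 = 101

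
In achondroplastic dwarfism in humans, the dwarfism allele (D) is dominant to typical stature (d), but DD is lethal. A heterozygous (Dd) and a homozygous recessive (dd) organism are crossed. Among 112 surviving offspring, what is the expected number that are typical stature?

Cross: Dd × dd
Punnett square offspring (before lethality): 2 Dd, 2 dd
No DD offspring are produced in this cross.
typical stature: 2 out of 4 → fraction 1/2
Expected count = 1/2 × 112 = 56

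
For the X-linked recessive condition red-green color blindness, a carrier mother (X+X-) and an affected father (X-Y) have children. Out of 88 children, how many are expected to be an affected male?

Cross: X+X- × X-Y
Offspring: 1 X+X-, 1 X+Y, 1 X-X-, 1 X-Y
Probability of an affected male: 1/4
Expected count = 1/4 × 88 = 22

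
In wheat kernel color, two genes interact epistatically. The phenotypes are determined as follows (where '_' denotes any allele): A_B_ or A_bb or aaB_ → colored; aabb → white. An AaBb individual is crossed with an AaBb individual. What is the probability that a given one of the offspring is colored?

Cross: AaBb × AaBb — consider each gene separately:
A gene: Aa × Aa → 1 AA, 2 Aa, 1 aa → 3 A_ : 1 aa (out of 4)
B gene: Bb × Bb → 1 BB, 2 Bb, 1 bb → 3 B_ : 1 bb (out of 4)
Genotype classes (out of 4 × 4 = 16): A_B_ = 3×3 = 9; A_bb = 3×1 = 3; aaB_ = 1×3 = 3; aabb = 1×1 = 1
Apply the phenotype rules: A_B_ (9) + A_bb (3) + aaB_ (3) → colored; aabb (1) → white
Phenotype counts (out of 16): 15 colored, 1 white
colored: 15 out of 16
Probability: 15/16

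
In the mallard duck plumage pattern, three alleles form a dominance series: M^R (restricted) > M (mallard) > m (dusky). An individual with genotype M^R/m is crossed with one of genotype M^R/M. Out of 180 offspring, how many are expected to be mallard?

Cross: M^R/m × M^R/M
Allele dominance: M^R > M > m
Offspring genotypes: 1 M^R/M^R, 1 M^R/M, 1 M^R/m, 1 M/m
Phenotype counts: 3 restricted, 1 mallard
mallard: 1 out of 4 → fraction 1/4
Expected count = 1/4 × 180 = 45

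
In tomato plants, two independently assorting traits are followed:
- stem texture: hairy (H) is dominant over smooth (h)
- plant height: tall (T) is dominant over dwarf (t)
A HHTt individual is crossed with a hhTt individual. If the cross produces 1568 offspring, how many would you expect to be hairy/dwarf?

Dihybrid cross HHTt × hhTt — consider each gene separately:
stem texture: HH × hh → 4 Hh → 4 H_ (out of 4)
plant height: Tt × Tt → 1 TT, 2 Tt, 1 tt → 3 T_ : 1 tt (out of 4)
Combine (counts out of 4 × 4 = 16): hairy/tall (H_T_) = 4×3 = 12; hairy/dwarf (H_tt) = 4×1 = 4
Phenotype counts (out of 16): 12 hairy/tall, 4 hairy/dwarf
hairy/dwarf: 4 out of 16 → fraction 1/4
Expected count = 1/4 × 1568 = 392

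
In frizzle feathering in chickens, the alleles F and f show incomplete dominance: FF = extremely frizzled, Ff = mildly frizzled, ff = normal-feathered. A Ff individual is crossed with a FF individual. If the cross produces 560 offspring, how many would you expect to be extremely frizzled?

Punnett square for Ff × FF:
Offspring genotypes: 2 FF, 2 Ff
Phenotype counts: 2 extremely frizzled, 2 mildly frizzled
extremely frizzled: 2 out of 4 → fraction 1/2
Expected count = 1/2 × 560 = 280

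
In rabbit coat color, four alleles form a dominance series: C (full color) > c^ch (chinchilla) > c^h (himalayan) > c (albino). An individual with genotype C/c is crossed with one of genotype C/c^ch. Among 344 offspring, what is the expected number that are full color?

Cross: C/c × C/c^ch
Allele dominance: C > c^ch > c^h > c
Offspring genotypes: 1 C/C, 1 C/c^ch, 1 C/c, 1 c^ch/c
Phenotype counts: 3 full color, 1 chinchilla
full color: 3 out of 4 → fraction 3/4
Expected count = 3/4 × 344 = 258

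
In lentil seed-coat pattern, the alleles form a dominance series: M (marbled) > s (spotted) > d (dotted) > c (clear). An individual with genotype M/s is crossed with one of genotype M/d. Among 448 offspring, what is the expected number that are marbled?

Cross: M/s × M/d
Allele dominance: M > s > d > c
Offspring genotypes: 1 M/M, 1 M/d, 1 M/s, 1 s/d
Phenotype counts: 3 marbled, 1 spotted
marbled: 3 out of 4 → fraction 3/4
Expected count = 3/4 × 448 = 336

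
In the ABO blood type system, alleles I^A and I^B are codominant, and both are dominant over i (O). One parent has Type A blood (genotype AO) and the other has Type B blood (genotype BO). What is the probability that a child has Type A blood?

Cross: AO × BO
Possible offspring genotypes: 1 AB, 1 AO, 1 BO, 1 OO
Blood type counts: 1 Type AB, 1 Type A, 1 Type B, 1 Type O
Probability of Type A: 1/4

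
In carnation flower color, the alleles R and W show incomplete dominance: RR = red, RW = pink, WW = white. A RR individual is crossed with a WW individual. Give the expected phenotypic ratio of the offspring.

Punnett square for RR × WW:
Offspring genotypes: 4 RW
Phenotype counts: 4 pink
Ratio: all pink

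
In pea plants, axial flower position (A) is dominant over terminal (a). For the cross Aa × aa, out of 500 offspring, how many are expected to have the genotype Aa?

Punnett square for Aa × aa:
Offspring genotypes: 2 Aa, 2 aa
Total offspring: 4
Count with target: 2
Probability: 2/4 = 1/2
Expected count = 1/2 × 500 = 250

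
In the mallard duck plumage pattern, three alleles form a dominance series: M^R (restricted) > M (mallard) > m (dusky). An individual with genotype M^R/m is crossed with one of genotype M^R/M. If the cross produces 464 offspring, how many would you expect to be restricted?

Cross: M^R/m × M^R/M
Allele dominance: M^R > M > m
Offspring genotypes: 1 M^R/M^R, 1 M^R/M, 1 M^R/m, 1 M/m
Phenotype counts: 3 restricted, 1 mallard
restricted: 3 out of 4 → fraction 3/4
Expected count = 3/4 × 464 = 348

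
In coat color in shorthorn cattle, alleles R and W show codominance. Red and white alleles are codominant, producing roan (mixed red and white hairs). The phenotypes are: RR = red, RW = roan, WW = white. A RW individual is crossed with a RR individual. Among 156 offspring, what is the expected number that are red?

Punnett square for RW × RR:
Offspring genotypes: 2 RR, 2 RW
Phenotype counts: 2 red, 2 roan
red: 2 out of 4 → fraction 1/2
Expected count = 1/2 × 156 = 78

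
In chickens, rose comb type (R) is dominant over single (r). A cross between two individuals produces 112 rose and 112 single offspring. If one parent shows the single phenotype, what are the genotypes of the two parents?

Observed offspring: 112 rose, 112 single
The observed ratio simplifies to 1:1. One parent shows single, so its genotype must be rr. A 1:1 offspring split requires the other parent to be heterozygous (Rr).
Parent genotypes: rr × Rr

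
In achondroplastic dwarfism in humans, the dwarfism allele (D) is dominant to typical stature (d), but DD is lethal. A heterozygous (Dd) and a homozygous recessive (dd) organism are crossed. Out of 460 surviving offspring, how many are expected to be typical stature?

Cross: Dd × dd
Punnett square offspring (before lethality): 2 Dd, 2 dd
No DD offspring are produced in this cross.
typical stature: 2 out of 4 → fraction 1/2
Expected count = 1/2 × 460 = 230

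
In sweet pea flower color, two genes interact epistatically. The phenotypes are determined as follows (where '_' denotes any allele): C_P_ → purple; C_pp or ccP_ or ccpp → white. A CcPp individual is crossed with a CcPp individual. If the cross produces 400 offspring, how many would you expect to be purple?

Cross: CcPp × CcPp — consider each gene separately:
C gene: Cc × Cc → 1 CC, 2 Cc, 1 cc → 3 C_ : 1 cc (out of 4)
P gene: Pp × Pp → 1 PP, 2 Pp, 1 pp → 3 P_ : 1 pp (out of 4)
Genotype classes (out of 4 × 4 = 16): C_P_ = 3×3 = 9; C_pp = 3×1 = 3; ccP_ = 1×3 = 3; ccpp = 1×1 = 1
Apply the phenotype rules: C_P_ (9) → purple; C_pp (3) + ccP_ (3) + ccpp (1) → white
Phenotype counts (out of 16): 9 purple, 7 white
purple: 9 out of 16 → fraction 9/16
Expected count = 9/16 × 400 = 225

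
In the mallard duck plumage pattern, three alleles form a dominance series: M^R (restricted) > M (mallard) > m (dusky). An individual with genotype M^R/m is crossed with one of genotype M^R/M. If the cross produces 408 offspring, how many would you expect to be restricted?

Cross: M^R/m × M^R/M
Allele dominance: M^R > M > m
Offspring genotypes: 1 M^R/M^R, 1 M^R/M, 1 M^R/m, 1 M/m
Phenotype counts: 3 restricted, 1 mallard
restricted: 3 out of 4 → fraction 3/4
Expected count = 3/4 × 408 = 306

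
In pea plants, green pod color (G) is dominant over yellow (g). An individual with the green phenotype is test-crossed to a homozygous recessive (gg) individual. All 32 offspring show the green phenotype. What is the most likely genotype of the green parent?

Test cross: ? × gg
All offspring are green.
If the unknown parent were heterozygous (Gg), about half of 32 offspring would be yellow; none are. The unknown parent is most likely homozygous dominant (GG).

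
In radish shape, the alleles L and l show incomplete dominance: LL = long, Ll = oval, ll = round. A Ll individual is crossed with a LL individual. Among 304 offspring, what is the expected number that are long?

Punnett square for Ll × LL:
Offspring genotypes: 2 LL, 2 Ll
Phenotype counts: 2 long, 2 oval
long: 2 out of 4 → fraction 1/2
Expected count = 1/2 × 304 = 152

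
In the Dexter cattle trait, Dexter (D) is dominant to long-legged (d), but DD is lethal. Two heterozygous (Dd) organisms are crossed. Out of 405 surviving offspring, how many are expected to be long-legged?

Cross: Dd × Dd
Punnett square offspring (before lethality): 1 DD, 2 Dd, 1 dd
The DD genotype is lethal (embryos die); surviving offspring: 2 Dd, 1 dd
long-legged: 1 out of 3 → fraction 1/3
Expected count = 1/3 × 405 = 135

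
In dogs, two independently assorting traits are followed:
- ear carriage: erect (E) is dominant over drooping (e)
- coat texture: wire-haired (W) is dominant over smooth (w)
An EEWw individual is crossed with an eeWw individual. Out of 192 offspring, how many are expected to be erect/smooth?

Dihybrid cross EEWw × eeWw — consider each gene separately:
ear carriage: EE × ee → 4 Ee → 4 E_ (out of 4)
coat texture: Ww × Ww → 1 WW, 2 Ww, 1 ww → 3 W_ : 1 ww (out of 4)
Combine (counts out of 4 × 4 = 16): erect/wire-haired (E_W_) = 4×3 = 12; erect/smooth (E_ww) = 4×1 = 4
Phenotype counts (out of 16): 12 erect/wire-haired, 4 erect/smooth
erect/smooth: 4 out of 16 → fraction 1/4
Expected count = 1/4 × 192 = 48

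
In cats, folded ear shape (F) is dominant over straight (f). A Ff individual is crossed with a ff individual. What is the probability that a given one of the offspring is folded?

Punnett square for Ff × ff:
Offspring genotypes: 2 Ff, 2 ff
folded: 2, straight: 2
folded: 2 out of 4
Probability: 2/4 = 1/2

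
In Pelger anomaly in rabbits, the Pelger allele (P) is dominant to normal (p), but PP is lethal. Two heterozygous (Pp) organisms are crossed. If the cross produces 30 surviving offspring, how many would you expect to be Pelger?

Cross: Pp × Pp
Punnett square offspring (before lethality): 1 PP, 2 Pp, 1 pp
The PP genotype is lethal (embryos die); surviving offspring: 2 Pp, 1 pp
Pelger: 2 out of 3 → fraction 2/3
Expected count = 2/3 × 30 = 20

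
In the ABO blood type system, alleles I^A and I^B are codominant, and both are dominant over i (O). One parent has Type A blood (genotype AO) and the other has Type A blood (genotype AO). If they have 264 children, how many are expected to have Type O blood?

Cross: AO × AO
Possible offspring genotypes: 1 AA, 2 AO, 1 OO
Blood type counts: 3 Type A, 1 Type O
Probability of Type O: 1/4
Expected count = 1/4 × 264 = 66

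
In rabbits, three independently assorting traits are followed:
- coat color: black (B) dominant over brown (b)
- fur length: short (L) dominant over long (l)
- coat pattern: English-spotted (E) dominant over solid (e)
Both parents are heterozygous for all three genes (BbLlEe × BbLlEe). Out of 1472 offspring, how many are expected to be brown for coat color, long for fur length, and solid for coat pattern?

Trihybrid cross: BbLlEe × BbLlEe
Each trait segregates independently with a 3:1 phenotypic ratio, so each gene contributes 3/4 (dominant) or 1/4 (recessive).
Target: brown (coat color), long (fur length), solid (coat pattern)
Probability = product of independent per-trait probabilities
= 1/4 × 1/4 × 1/4 = 1/64
Expected count = 1/64 × 1472 = 23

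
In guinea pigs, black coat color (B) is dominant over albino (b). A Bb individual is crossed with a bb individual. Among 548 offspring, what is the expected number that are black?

Punnett square for Bb × bb:
Offspring genotypes: 2 Bb, 2 bb
black: 2, albino: 2
black: 2 out of 4 → fraction 1/2
Expected count = 1/2 × 548 = 274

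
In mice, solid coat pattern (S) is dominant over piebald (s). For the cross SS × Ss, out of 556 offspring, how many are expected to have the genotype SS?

Punnett square for SS × Ss:
Offspring genotypes: 2 SS, 2 Ss
Total offspring: 4
Count with target: 2
Probability: 2/4 = 1/2
Expected count = 1/2 × 556 = 278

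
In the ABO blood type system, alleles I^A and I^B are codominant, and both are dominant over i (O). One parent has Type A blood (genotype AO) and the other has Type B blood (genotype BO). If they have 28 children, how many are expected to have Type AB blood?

Cross: AO × BO
Possible offspring genotypes: 1 AB, 1 AO, 1 BO, 1 OO
Blood type counts: 1 Type AB, 1 Type A, 1 Type B, 1 Type O
Probability of Type AB: 1/4
Expected count = 1/4 × 28 = 7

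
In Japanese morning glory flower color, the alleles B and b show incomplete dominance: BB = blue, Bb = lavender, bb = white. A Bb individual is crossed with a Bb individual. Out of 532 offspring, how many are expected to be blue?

Punnett square for Bb × Bb:
Offspring genotypes: 1 BB, 2 Bb, 1 bb
Phenotype counts: 1 blue, 2 lavender, 1 white
blue: 1 out of 4 → fraction 1/4
Expected count = 1/4 × 532 = 133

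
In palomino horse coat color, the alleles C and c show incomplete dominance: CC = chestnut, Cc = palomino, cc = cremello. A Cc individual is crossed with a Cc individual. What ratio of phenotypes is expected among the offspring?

Punnett square for Cc × Cc:
Offspring genotypes: 1 CC, 2 Cc, 1 cc
Phenotype counts: 1 chestnut, 2 palomino, 1 cremello
Ratio: 1 chestnut : 2 palomino : 1 cremello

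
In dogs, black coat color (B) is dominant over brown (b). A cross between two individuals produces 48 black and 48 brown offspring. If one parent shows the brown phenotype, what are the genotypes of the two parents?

Observed offspring: 48 black, 48 brown
The observed ratio simplifies to 1:1. One parent shows brown, so its genotype must be bb. A 1:1 offspring split requires the other parent to be heterozygous (Bb).
Parent genotypes: bb × Bb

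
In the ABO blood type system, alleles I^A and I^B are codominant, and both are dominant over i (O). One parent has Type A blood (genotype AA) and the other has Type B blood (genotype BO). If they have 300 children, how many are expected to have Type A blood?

Cross: AA × BO
Possible offspring genotypes: 2 AB, 2 AO
Blood type counts: 2 Type AB, 2 Type A
Probability of Type A: 2/4 = 1/2
Expected count = 1/2 × 300 = 150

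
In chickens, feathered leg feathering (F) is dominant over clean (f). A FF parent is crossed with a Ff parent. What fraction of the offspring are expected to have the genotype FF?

Punnett square for FF × Ff:
Offspring genotypes: 2 FF, 2 Ff
Total offspring: 4
Count with target: 2
Probability: 2/4 = 1/2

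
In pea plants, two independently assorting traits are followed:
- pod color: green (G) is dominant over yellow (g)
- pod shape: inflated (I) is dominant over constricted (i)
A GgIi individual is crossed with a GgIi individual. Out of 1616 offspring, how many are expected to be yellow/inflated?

Dihybrid cross GgIi × GgIi — consider each gene separately:
pod color: Gg × Gg → 1 GG, 2 Gg, 1 gg → 3 G_ : 1 gg (out of 4)
pod shape: Ii × Ii → 1 II, 2 Ii, 1 ii → 3 I_ : 1 ii (out of 4)
Combine (counts out of 4 × 4 = 16): green/inflated (G_I_) = 3×3 = 9; green/constricted (G_ii) = 3×1 = 3; yellow/inflated (ggI_) = 1×3 = 3; yellow/constricted (ggii) = 1×1 = 1
Phenotype counts (out of 16): 9 green/inflated, 3 green/constricted, 3 yellow/inflated, 1 yellow/constricted
yellow/inflated: 3 out of 16 → fraction 3/16
Expected count = 3/16 × 1616 = 303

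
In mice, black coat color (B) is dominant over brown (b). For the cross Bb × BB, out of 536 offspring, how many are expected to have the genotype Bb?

Punnett square for Bb × BB:
Offspring genotypes: 2 BB, 2 Bb
Total offspring: 4
Count with target: 2
Probability: 2/4 = 1/2
Expected count = 1/2 × 536 = 268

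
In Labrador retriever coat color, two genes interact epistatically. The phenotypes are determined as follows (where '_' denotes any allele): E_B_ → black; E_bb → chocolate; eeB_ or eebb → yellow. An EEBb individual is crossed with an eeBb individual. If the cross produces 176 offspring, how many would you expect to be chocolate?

Cross: EEBb × eeBb — consider each gene separately:
E gene: EE × ee → 4 Ee → 4 E_ (out of 4)
B gene: Bb × Bb → 1 BB, 2 Bb, 1 bb → 3 B_ : 1 bb (out of 4)
Genotype classes (out of 4 × 4 = 16): E_B_ = 4×3 = 12; E_bb = 4×1 = 4
Apply the phenotype rules: E_B_ (12) → black; E_bb (4) → chocolate
Phenotype counts (out of 16): 12 black, 4 chocolate
chocolate: 4 out of 16 → fraction 1/4
Expected count = 1/4 × 176 = 44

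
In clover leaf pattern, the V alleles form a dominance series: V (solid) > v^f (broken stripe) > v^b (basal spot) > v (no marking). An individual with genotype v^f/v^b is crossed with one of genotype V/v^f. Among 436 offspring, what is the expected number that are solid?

Cross: v^f/v^b × V/v^f
Allele dominance: V > v^f > v^b > v
Offspring genotypes: 1 V/v^f, 1 v^f/v^f, 1 V/v^b, 1 v^f/v^b
Phenotype counts: 2 solid, 2 broken stripe
solid: 2 out of 4 → fraction 1/2
Expected count = 1/2 × 436 = 218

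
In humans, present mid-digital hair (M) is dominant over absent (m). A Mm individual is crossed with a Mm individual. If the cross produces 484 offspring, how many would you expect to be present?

Punnett square for Mm × Mm:
Offspring genotypes: 1 MM, 2 Mm, 1 mm
present: 3, absent: 1
present: 3 out of 4 → fraction 3/4
Expected count = 3/4 × 484 = 363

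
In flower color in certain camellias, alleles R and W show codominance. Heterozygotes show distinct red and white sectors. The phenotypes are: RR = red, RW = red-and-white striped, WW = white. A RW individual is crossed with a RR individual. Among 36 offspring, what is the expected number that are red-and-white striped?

Punnett square for RW × RR:
Offspring genotypes: 2 RR, 2 RW
Phenotype counts: 2 red, 2 red-and-white striped
red-and-white striped: 2 out of 4 → fraction 1/2
Expected count = 1/2 × 36 = 18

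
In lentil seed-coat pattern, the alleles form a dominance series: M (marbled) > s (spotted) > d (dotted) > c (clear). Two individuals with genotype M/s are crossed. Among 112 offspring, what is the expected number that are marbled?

Cross: M/s × M/s
Allele dominance: M > s > d > c
Offspring genotypes: 1 M/M, 2 M/s, 1 s/s
Phenotype counts: 3 marbled, 1 spotted
marbled: 3 out of 4 → fraction 3/4
Expected count = 3/4 × 112 = 84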